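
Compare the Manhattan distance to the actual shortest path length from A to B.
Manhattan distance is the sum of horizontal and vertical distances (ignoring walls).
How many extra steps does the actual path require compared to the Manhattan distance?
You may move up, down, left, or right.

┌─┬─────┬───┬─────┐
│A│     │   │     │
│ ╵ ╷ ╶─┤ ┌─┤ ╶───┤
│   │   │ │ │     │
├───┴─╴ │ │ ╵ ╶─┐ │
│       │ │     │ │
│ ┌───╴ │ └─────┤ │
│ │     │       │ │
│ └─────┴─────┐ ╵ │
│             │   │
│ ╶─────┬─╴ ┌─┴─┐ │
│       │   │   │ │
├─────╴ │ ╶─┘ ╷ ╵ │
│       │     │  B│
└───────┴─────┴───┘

Manhattan distance: |6 - 0| + |8 - 0| = 14
Actual path length: 26
Extra steps: 26 - 14 = 12

Solution:

┌─┬─────┬───┬─────┐
│A│↱ ↓  │   │     │
│ ╵ ╷ ╶─┤ ┌─┤ ╶───┤
│↳ ↑│↳ ↓│ │ │     │
├───┴─╴ │ │ ╵ ╶─┐ │
│↓ ← ← ↲│ │     │ │
│ ┌───╴ │ └─────┤ │
│↓│     │       │ │
│ └─────┴─────┐ ╵ │
│↳ → → → → ↓  │   │
│ ╶─────┬─╴ ┌─┴─┐ │
│       │↓ ↲│↱ ↓│ │
├─────╴ │ ╶─┘ ╷ ╵ │
│       │↳ → ↑│↳ B│
└───────┴─────┴───┘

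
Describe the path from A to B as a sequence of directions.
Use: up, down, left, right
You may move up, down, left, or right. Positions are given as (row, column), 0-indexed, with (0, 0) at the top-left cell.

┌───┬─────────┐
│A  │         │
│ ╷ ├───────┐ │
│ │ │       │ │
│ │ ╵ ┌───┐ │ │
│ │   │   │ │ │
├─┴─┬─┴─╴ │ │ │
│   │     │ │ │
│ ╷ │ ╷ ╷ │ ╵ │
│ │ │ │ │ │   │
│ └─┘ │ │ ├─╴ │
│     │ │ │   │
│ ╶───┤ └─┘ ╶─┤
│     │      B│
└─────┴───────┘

Finding the path and converting it to directions:
Path through cells: (0,0) → (0,1) → (1,1) → (2,1) → (2,2) → (1,2) → (1,3) → (1,4) → (1,5) → (2,5) → (3,5) → (4,5) → (4,6) → (5,6) → (5,5) → (6,5) → (6,6)
Directions: right, down, down, right, up, right, right, right, down, down, down, right, down, left, down, right

Solution:

┌───┬─────────┐
│A ↓│         │
│ ╷ ├───────┐ │
│ │↓│↱ → → ↓│ │
│ │ ╵ ┌───┐ │ │
│ │↳ ↑│   │↓│ │
├─┴─┬─┴─╴ │ │ │
│   │     │↓│ │
│ ╷ │ ╷ ╷ │ ╵ │
│ │ │ │ │ │↳ ↓│
│ └─┘ │ │ ├─╴ │
│     │ │ │↓ ↲│
│ ╶───┤ └─┘ ╶─┤
│     │    ↳ B│
└─────┴───────┘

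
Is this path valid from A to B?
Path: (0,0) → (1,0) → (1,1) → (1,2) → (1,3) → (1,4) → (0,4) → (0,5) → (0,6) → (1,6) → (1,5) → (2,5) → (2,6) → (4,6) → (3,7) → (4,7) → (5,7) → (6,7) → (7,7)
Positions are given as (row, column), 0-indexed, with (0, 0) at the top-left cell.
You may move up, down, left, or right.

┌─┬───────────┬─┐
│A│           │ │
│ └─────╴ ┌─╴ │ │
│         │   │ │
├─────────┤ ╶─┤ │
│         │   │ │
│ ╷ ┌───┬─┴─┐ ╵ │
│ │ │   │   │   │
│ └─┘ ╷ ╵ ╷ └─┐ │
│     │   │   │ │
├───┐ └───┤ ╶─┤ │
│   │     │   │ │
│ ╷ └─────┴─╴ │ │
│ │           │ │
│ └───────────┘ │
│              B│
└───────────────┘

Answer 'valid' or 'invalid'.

Checking path validity:
Result: Invalid move at step 13: cannot move from (2, 6) to (4, 6).

invalid

Correct solution:

┌─┬───────────┬─┐
│A│      ↱ → ↓│ │
│ └─────╴ ┌─╴ │ │
│↳ → → → ↑│↓ ↲│ │
├─────────┤ ╶─┤ │
│         │↳ ↓│ │
│ ╷ ┌───┬─┴─┐ ╵ │
│ │ │   │   │↳ ↓│
│ └─┘ ╷ ╵ ╷ └─┐ │
│     │   │   │↓│
├───┐ └───┤ ╶─┤ │
│   │     │   │↓│
│ ╷ └─────┴─╴ │ │
│ │           │↓│
│ └───────────┘ │
│              B│
└───────────────┘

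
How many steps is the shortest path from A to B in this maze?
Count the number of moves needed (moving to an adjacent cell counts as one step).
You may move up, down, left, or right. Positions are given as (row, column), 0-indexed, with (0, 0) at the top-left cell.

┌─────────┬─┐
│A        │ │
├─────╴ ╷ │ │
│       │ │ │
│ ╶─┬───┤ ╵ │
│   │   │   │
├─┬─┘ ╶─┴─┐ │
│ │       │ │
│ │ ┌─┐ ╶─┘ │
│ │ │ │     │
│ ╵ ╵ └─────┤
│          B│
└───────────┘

Using BFS to find shortest path:
Start: (0, 0), End: (5, 5)
Path found:
(0,0) → (0,1) → (0,2) → (0,3) → (0,4) → (1,4) → (2,4) → (2,5) → (3,5) → (4,5) → (4,4) → (4,3) → (3,3) → (3,2) → (3,1) → (4,1) → (5,1) → (5,2) → (5,3) → (5,4) → (5,5)
Number of steps: 20

Solution:

┌─────────┬─┐
│A → → → ↓│ │
├─────╴ ╷ │ │
│       │↓│ │
│ ╶─┬───┤ ╵ │
│   │   │↳ ↓│
├─┬─┘ ╶─┴─┐ │
│ │↓ ← ↰  │↓│
│ │ ┌─┐ ╶─┘ │
│ │↓│ │↑ ← ↲│
│ ╵ ╵ └─────┤
│  ↳ → → → B│
└───────────┘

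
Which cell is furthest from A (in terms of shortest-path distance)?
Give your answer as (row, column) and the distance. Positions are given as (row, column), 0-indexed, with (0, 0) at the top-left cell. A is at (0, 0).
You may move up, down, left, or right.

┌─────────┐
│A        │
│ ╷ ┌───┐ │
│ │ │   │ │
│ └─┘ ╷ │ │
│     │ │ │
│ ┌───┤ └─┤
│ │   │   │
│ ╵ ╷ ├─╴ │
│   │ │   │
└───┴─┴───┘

Computing BFS distances from A to all cells:
Furthest cell: (4, 3)
Distance: 11 steps

Path from A to the furthest cell:

┌─────────┐
│A        │
│ ╷ ┌───┐ │
│↓│ │↱ ↓│ │
│ └─┘ ╷ │ │
│↳ → ↑│↓│ │
│ ┌───┤ └─┤
│ │   │↳ ↓│
│ ╵ ╷ ├─╴ │
│   │ │B ↲│
└───┴─┴───┘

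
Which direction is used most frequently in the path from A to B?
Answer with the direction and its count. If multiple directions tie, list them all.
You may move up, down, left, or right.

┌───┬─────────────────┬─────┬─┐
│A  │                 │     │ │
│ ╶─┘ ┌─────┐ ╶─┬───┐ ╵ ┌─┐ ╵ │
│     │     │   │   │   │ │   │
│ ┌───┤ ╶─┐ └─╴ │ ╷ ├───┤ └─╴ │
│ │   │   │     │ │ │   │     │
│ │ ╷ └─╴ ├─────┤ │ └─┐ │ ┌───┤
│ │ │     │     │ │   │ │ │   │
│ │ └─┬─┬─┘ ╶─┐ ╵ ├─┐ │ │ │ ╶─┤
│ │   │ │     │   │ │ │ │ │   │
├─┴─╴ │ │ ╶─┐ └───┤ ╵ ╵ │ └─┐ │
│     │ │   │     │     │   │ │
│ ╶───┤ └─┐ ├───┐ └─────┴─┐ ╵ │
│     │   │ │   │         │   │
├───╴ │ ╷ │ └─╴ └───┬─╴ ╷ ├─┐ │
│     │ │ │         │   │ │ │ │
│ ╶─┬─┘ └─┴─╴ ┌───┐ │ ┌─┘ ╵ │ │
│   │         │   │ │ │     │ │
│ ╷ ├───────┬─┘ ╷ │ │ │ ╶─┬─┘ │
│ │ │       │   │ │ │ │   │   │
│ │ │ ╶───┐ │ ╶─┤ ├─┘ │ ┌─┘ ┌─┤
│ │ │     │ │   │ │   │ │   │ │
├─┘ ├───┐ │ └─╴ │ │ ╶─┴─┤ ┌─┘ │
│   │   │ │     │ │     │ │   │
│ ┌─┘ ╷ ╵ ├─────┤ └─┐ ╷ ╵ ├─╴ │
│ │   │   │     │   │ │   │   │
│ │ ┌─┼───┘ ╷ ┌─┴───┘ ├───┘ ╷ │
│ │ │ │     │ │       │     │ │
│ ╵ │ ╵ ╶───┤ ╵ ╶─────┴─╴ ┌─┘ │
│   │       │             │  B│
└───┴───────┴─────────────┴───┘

Directions: down, right, right, up, right, right, right, right, right, right, right, right, down, right, up, right, right, down, right, down, left, left, down, down, down, right, down, right, down, down, down, left, down, left, down, down, left, up, left, down, down, left, left, left, down, right, right, right, right, right, up, right, up, right, down, down
Counts: {'down': 19, 'right': 23, 'up': 5, 'left': 9}
Most common: right (23 times)

Solution:

┌───┬─────────────────┬─────┬─┐
│A  │↱ → → → → → → → ↓│↱ → ↓│ │
│ ╶─┘ ┌─────┐ ╶─┬───┐ ╵ ┌─┐ ╵ │
│↳ → ↑│     │   │   │↳ ↑│ │↳ ↓│
│ ┌───┤ ╶─┐ └─╴ │ ╷ ├───┤ └─╴ │
│ │   │   │     │ │ │   │↓ ← ↲│
│ │ ╷ └─╴ ├─────┤ │ └─┐ │ ┌───┤
│ │ │     │     │ │   │ │↓│   │
│ │ └─┬─┬─┘ ╶─┐ ╵ ├─┐ │ │ │ ╶─┤
│ │   │ │     │   │ │ │ │↓│   │
├─┴─╴ │ │ ╶─┐ └───┤ ╵ ╵ │ └─┐ │
│     │ │   │     │     │↳ ↓│ │
│ ╶───┤ └─┐ ├───┐ └─────┴─┐ ╵ │
│     │   │ │   │         │↳ ↓│
├───╴ │ ╷ │ └─╴ └───┬─╴ ╷ ├─┐ │
│     │ │ │         │   │ │ │↓│
│ ╶─┬─┘ └─┴─╴ ┌───┐ │ ┌─┘ ╵ │ │
│   │         │   │ │ │     │↓│
│ ╷ ├───────┬─┘ ╷ │ │ │ ╶─┬─┘ │
│ │ │       │   │ │ │ │   │↓ ↲│
│ │ │ ╶───┐ │ ╶─┤ ├─┘ │ ┌─┘ ┌─┤
│ │ │     │ │   │ │   │ │↓ ↲│ │
├─┘ ├───┐ │ └─╴ │ │ ╶─┴─┤ ┌─┘ │
│   │   │ │     │ │  ↓ ↰│↓│   │
│ ┌─┘ ╷ ╵ ├─────┤ └─┐ ╷ ╵ ├─╴ │
│ │   │   │     │   │↓│↑ ↲│↱ ↓│
│ │ ┌─┼───┘ ╷ ┌─┴───┘ ├───┘ ╷ │
│ │ │ │     │ │↓ ← ← ↲│  ↱ ↑│↓│
│ ╵ │ ╵ ╶───┤ ╵ ╶─────┴─╴ ┌─┘ │
│   │       │  ↳ → → → → ↑│  B│
└───┴───────┴─────────────┴───┘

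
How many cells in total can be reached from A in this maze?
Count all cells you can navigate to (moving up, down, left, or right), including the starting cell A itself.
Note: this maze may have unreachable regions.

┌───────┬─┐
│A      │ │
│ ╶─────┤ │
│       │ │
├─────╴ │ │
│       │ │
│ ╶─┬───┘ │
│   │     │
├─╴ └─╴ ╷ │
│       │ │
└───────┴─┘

Using BFS/flood-fill to find all reachable cells from A:
Maze size: 5 × 5 = 25 total cells
All cells are reachable — the maze is fully connected.
Reachable cells: 25

Reachable region (· marks reachable cells):

┌───────┬─┐
│A · · ·│·│
│ ╶─────┤ │
│· · · ·│·│
├─────╴ │ │
│· · · ·│·│
│ ╶─┬───┘ │
│· ·│· · ·│
├─╴ └─╴ ╷ │
│· · · ·│·│
└───────┴─┘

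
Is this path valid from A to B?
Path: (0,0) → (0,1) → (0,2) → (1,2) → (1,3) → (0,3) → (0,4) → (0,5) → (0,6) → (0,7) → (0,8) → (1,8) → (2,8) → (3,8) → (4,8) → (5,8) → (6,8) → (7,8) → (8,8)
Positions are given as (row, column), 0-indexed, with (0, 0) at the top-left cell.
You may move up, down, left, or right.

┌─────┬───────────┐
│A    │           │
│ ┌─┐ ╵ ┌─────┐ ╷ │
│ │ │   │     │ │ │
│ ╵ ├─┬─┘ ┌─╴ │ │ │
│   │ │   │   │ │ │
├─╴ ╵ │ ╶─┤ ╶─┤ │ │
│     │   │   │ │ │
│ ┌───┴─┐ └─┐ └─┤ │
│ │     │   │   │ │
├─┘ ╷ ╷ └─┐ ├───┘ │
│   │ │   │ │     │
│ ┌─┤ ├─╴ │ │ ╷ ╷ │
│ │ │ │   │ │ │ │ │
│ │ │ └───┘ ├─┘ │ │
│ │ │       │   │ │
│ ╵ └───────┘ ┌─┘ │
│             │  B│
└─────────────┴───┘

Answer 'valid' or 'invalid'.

Checking path validity:
Result: All consecutive moves are passable.

valid

Correct solution:

┌─────┬───────────┐
│A → ↓│↱ → → → → ↓│
│ ┌─┐ ╵ ┌─────┐ ╷ │
│ │ │↳ ↑│     │ │↓│
│ ╵ ├─┬─┘ ┌─╴ │ │ │
│   │ │   │   │ │↓│
├─╴ ╵ │ ╶─┤ ╶─┤ │ │
│     │   │   │ │↓│
│ ┌───┴─┐ └─┐ └─┤ │
│ │     │   │   │↓│
├─┘ ╷ ╷ └─┐ ├───┘ │
│   │ │   │ │    ↓│
│ ┌─┤ ├─╴ │ │ ╷ ╷ │
│ │ │ │   │ │ │ │↓│
│ │ │ └───┘ ├─┘ │ │
│ │ │       │   │↓│
│ ╵ └───────┘ ┌─┘ │
│             │  B│
└─────────────┴───┘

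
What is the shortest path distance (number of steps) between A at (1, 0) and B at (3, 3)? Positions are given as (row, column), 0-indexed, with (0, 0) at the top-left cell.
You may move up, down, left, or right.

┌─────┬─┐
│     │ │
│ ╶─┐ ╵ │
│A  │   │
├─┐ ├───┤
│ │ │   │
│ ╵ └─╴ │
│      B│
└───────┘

Finding path from (1, 0) to (3, 3):
Path: (1,0) → (1,1) → (2,1) → (3,1) → (3,2) → (3,3)
Distance: 5 steps

Solution:

┌─────┬─┐
│     │ │
│ ╶─┐ ╵ │
│A ↓│   │
├─┐ ├───┤
│ │↓│   │
│ ╵ └─╴ │
│  ↳ → B│
└───────┘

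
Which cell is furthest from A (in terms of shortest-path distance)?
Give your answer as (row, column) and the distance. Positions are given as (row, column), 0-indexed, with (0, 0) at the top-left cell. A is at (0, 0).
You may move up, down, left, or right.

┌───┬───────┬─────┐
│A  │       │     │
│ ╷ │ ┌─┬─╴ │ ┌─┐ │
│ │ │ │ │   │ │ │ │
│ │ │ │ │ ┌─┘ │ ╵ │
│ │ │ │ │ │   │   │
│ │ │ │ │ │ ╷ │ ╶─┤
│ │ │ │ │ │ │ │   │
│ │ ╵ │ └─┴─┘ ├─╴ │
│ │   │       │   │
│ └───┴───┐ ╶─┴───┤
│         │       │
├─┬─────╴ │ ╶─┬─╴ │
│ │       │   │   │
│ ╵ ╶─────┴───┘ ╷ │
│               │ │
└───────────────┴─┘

Computing BFS distances from A to all cells:
Furthest cell: (4, 7)
Distance: 41 steps

Path from A to the furthest cell:

┌───┬───────┬─────┐
│A  │       │↱ → ↓│
│ ╷ │ ┌─┬─╴ │ ┌─┐ │
│↓│ │ │ │   │↑│ │↓│
│ │ │ │ │ ┌─┘ │ ╵ │
│↓│ │ │ │ │  ↑│↓ ↲│
│ │ │ │ │ │ ╷ │ ╶─┤
│↓│ │ │ │ │ │↑│↳ ↓│
│ │ ╵ │ └─┴─┘ ├─╴ │
│↓│   │    ↱ ↑│B ↲│
│ └───┴───┐ ╶─┴───┤
│↳ → → → ↓│↑ ← ← ↰│
├─┬─────╴ │ ╶─┬─╴ │
│ │↓ ← ← ↲│   │↱ ↑│
│ ╵ ╶─────┴───┘ ╷ │
│  ↳ → → → → → ↑│ │
└───────────────┴─┘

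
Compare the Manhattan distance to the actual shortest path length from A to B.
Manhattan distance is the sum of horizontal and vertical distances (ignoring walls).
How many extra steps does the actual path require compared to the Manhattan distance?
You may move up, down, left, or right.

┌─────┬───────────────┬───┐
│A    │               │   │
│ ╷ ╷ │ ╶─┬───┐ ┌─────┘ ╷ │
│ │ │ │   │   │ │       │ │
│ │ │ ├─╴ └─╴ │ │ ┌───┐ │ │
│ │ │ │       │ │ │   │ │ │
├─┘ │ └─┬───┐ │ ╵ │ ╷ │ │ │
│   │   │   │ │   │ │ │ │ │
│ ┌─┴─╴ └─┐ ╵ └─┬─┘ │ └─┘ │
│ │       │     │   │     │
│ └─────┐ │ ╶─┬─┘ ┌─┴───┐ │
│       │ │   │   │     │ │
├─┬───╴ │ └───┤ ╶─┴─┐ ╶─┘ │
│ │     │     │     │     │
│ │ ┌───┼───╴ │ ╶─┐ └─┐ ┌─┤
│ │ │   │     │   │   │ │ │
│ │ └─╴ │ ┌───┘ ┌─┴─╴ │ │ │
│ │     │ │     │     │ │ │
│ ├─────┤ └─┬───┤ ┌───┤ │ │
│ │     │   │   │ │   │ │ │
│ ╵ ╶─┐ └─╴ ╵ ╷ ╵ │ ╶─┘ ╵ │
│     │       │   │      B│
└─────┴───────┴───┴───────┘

Manhattan distance: |10 - 0| + |12 - 0| = 22
Actual path length: 52
Extra steps: 52 - 22 = 30

Solution:

┌─────┬───────────────┬───┐
│A → ↓│               │   │
│ ╷ ╷ │ ╶─┬───┐ ┌─────┘ ╷ │
│ │ │↓│   │   │ │       │ │
│ │ │ ├─╴ └─╴ │ │ ┌───┐ │ │
│ │ │↓│       │ │ │↱ ↓│ │ │
├─┘ │ └─┬───┐ │ ╵ │ ╷ │ │ │
│   │↳ ↓│   │ │   │↑│↓│ │ │
│ ┌─┴─╴ └─┐ ╵ └─┬─┘ │ └─┘ │
│ │    ↳ ↓│     │↱ ↑│↳ → ↓│
│ └─────┐ │ ╶─┬─┘ ┌─┴───┐ │
│       │↓│   │↱ ↑│     │↓│
├─┬───╴ │ └───┤ ╶─┴─┐ ╶─┘ │
│ │     │↳ → ↓│↑ ← ↰│  ↓ ↲│
│ │ ┌───┼───╴ │ ╶─┐ └─┐ ┌─┤
│ │ │   │↓ ← ↲│   │↑ ↰│↓│ │
│ │ └─╴ │ ┌───┘ ┌─┴─╴ │ │ │
│ │     │↓│     │↱ → ↑│↓│ │
│ ├─────┤ └─┬───┤ ┌───┤ │ │
│ │     │↳ ↓│↱ ↓│↑│   │↓│ │
│ ╵ ╶─┐ └─╴ ╵ ╷ ╵ │ ╶─┘ ╵ │
│     │    ↳ ↑│↳ ↑│    ↳ B│
└─────┴───────┴───┴───────┘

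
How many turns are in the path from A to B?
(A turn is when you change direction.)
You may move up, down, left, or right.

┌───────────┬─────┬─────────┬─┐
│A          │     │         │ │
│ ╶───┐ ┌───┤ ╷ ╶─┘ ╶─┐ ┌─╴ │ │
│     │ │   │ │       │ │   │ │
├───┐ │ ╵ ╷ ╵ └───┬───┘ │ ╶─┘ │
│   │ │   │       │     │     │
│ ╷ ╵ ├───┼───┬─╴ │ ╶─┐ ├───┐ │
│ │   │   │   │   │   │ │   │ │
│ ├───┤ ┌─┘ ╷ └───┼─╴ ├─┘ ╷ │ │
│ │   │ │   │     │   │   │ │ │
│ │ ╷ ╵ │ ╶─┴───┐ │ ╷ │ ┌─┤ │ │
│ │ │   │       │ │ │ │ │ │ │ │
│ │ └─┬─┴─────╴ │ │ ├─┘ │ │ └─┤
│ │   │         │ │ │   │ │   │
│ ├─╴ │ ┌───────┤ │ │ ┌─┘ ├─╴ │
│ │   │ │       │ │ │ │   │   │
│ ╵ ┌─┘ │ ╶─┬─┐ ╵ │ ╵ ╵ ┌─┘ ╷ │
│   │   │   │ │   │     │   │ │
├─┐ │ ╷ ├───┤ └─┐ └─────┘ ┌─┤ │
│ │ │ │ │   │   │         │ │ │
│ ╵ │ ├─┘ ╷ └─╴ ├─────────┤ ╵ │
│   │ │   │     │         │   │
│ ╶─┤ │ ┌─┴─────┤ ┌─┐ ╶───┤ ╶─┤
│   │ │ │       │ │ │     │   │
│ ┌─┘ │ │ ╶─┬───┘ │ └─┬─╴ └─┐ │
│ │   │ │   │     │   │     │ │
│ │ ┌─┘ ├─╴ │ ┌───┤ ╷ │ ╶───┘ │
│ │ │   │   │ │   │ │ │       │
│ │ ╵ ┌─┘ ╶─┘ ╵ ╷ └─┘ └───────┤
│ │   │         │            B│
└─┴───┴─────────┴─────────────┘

Directions: right, right, right, down, down, right, up, right, down, right, up, up, right, down, right, right, up, right, right, down, down, left, left, down, right, down, left, down, down, down, down, right, up, up, right, up, up, right, up, right, down, down, down, right, down, down, down, down, left, down, right, down, down, left, left, left, up, right, up, left, left, up, left, left, down, down, left, left, down, down, right, up, right, down, right, right, right, right, right, right
Number of turns: 48

Solution:

┌───────────┬─────┬─────────┬─┐
│A → → ↓    │↱ ↓  │↱ → ↓    │ │
│ ╶───┐ ┌───┤ ╷ ╶─┘ ╶─┐ ┌─╴ │ │
│     │↓│↱ ↓│↑│↳ → ↑  │↓│   │ │
├───┐ │ ╵ ╷ ╵ └───┬───┘ │ ╶─┘ │
│   │ │↳ ↑│↳ ↑    │↓ ← ↲│     │
│ ╷ ╵ ├───┼───┬─╴ │ ╶─┐ ├───┐ │
│ │   │   │   │   │↳ ↓│ │↱ ↓│ │
│ ├───┤ ┌─┘ ╷ └───┼─╴ ├─┘ ╷ │ │
│ │   │ │   │     │↓ ↲│↱ ↑│↓│ │
│ │ ╷ ╵ │ ╶─┴───┐ │ ╷ │ ┌─┤ │ │
│ │ │   │       │ │↓│ │↑│ │↓│ │
│ │ └─┬─┴─────╴ │ │ ├─┘ │ │ └─┤
│ │   │         │ │↓│↱ ↑│ │↳ ↓│
│ ├─╴ │ ┌───────┤ │ │ ┌─┘ ├─╴ │
│ │   │ │       │ │↓│↑│   │  ↓│
│ ╵ ┌─┘ │ ╶─┬─┐ ╵ │ ╵ ╵ ┌─┘ ╷ │
│   │   │   │ │   │↳ ↑  │   │↓│
├─┐ │ ╷ ├───┤ └─┐ └─────┘ ┌─┤ │
│ │ │ │ │   │   │         │ │↓│
│ ╵ │ ├─┘ ╷ └─╴ ├─────────┤ ╵ │
│   │ │   │     │↓ ← ↰    │↓ ↲│
│ ╶─┤ │ ┌─┴─────┤ ┌─┐ ╶───┤ ╶─┤
│   │ │ │       │↓│ │↑ ← ↰│↳ ↓│
│ ┌─┘ │ │ ╶─┬───┘ │ └─┬─╴ └─┐ │
│ │   │ │   │↓ ← ↲│   │↱ ↑  │↓│
│ │ ┌─┘ ├─╴ │ ┌───┤ ╷ │ ╶───┘ │
│ │ │   │   │↓│↱ ↓│ │ │↑ ← ← ↲│
│ │ ╵ ┌─┘ ╶─┘ ╵ ╷ └─┘ └───────┤
│ │   │      ↳ ↑│↳ → → → → → B│
└─┴───┴─────────┴─────────────┘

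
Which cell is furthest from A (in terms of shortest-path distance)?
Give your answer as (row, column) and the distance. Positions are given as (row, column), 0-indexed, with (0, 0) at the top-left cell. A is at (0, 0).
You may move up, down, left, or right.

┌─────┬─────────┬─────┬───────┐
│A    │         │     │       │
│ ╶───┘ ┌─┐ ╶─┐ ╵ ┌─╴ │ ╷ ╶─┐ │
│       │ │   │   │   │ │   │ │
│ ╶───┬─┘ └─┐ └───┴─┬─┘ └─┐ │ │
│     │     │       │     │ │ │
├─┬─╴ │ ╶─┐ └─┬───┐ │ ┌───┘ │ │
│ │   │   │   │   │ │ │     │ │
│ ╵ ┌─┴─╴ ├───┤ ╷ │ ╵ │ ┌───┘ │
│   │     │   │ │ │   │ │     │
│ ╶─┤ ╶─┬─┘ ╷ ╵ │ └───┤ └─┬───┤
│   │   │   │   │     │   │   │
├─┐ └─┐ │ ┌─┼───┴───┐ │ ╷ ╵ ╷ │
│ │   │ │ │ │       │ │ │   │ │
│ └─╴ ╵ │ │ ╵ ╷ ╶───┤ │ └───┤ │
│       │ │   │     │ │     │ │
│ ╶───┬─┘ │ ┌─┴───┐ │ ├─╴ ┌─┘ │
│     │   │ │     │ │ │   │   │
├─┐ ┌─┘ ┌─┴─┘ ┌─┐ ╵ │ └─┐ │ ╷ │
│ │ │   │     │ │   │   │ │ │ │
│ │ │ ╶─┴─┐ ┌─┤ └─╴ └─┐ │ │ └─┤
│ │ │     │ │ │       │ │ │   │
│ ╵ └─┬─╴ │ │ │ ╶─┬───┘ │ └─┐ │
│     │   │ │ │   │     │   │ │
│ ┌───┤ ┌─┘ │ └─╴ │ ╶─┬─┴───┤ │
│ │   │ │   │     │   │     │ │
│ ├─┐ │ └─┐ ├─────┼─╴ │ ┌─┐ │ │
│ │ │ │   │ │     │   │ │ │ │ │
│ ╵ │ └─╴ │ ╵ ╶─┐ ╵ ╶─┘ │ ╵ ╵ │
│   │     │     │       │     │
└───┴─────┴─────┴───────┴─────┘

Computing BFS distances from A to all cells:
Furthest cell: (12, 1)
Distance: 101 steps

Path from A to the furthest cell:

┌─────┬─────────┬─────┬───────┐
│A    │↱ → ↓    │     │↱ ↓    │
│ ╶───┘ ┌─┐ ╶─┐ ╵ ┌─╴ │ ╷ ╶─┐ │
│↳ → → ↑│ │↳ ↓│   │   │↑│↳ ↓│ │
│ ╶───┬─┘ └─┐ └───┴─┬─┘ └─┐ │ │
│     │     │↳ → → ↓│↱ ↑  │↓│ │
├─┬─╴ │ ╶─┐ └─┬───┐ │ ┌───┘ │ │
│ │   │   │   │↓ ↰│↓│↑│↓ ← ↲│ │
│ ╵ ┌─┴─╴ ├───┤ ╷ │ ╵ │ ┌───┘ │
│   │     │↓ ↰│↓│↑│↳ ↑│↓│     │
│ ╶─┤ ╶─┬─┘ ╷ ╵ │ └───┤ └─┬───┤
│   │   │↓ ↲│↑ ↲│↑ ← ↰│↳ ↓│↱ ↓│
├─┐ └─┐ │ ┌─┼───┴───┐ │ ╷ ╵ ╷ │
│ │   │ │↓│ │       │↑│ │↳ ↑│↓│
│ └─╴ ╵ │ │ ╵ ╷ ╶───┤ │ └───┤ │
│       │↓│   │     │↑│     │↓│
│ ╶───┬─┘ │ ┌─┴───┐ │ ├─╴ ┌─┘ │
│     │↓ ↲│ │     │ │↑│   │↓ ↲│
├─┐ ┌─┘ ┌─┴─┘ ┌─┐ ╵ │ └─┐ │ ╷ │
│ │ │↓ ↲│     │ │   │↑ ↰│ │↓│ │
│ │ │ ╶─┴─┐ ┌─┤ └─╴ └─┐ │ │ └─┤
│ │ │↳ → ↓│ │ │       │↑│ │↳ ↓│
│ ╵ └─┬─╴ │ │ │ ╶─┬───┘ │ └─┐ │
│     │↓ ↲│ │ │   │↱ → ↑│   │↓│
│ ┌───┤ ┌─┘ │ └─╴ │ ╶─┬─┴───┤ │
│ │B ↰│↓│   │     │↑ ↰│↓ ← ↰│↓│
│ ├─┐ │ └─┐ ├─────┼─╴ │ ┌─┐ │ │
│ │ │↑│↳ ↓│ │     │↱ ↑│↓│ │↑│↓│
│ ╵ │ └─╴ │ ╵ ╶─┐ ╵ ╶─┘ │ ╵ ╵ │
│   │↑ ← ↲│     │  ↑ ← ↲│  ↑ ↲│
└───┴─────┴─────┴───────┴─────┘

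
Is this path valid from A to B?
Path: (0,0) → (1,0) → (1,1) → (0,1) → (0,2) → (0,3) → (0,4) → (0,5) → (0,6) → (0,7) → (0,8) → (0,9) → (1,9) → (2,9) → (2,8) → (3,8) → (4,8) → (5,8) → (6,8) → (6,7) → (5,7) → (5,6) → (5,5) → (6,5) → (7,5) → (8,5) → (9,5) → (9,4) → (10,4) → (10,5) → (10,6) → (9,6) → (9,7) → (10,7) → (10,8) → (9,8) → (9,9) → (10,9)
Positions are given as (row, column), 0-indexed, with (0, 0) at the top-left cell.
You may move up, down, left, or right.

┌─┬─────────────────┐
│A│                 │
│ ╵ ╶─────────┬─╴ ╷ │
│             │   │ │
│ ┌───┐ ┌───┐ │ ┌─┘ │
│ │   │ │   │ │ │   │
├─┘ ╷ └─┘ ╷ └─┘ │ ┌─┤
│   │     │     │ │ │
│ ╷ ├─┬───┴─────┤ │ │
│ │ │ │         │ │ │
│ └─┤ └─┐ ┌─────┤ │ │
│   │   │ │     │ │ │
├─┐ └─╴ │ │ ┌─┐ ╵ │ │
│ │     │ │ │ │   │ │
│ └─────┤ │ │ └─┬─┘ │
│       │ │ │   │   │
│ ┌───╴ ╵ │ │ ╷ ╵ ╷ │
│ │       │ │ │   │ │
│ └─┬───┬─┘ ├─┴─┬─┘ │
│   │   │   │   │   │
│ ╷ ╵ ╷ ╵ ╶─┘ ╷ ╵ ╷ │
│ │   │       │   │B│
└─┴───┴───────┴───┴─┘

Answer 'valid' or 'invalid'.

Checking path validity:
Result: All consecutive moves are passable.

valid

Correct solution:

┌─┬─────────────────┐
│A│↱ → → → → → → → ↓│
│ ╵ ╶─────────┬─╴ ╷ │
│↳ ↑          │   │↓│
│ ┌───┐ ┌───┐ │ ┌─┘ │
│ │   │ │   │ │ │↓ ↲│
├─┘ ╷ └─┘ ╷ └─┘ │ ┌─┤
│   │     │     │↓│ │
│ ╷ ├─┬───┴─────┤ │ │
│ │ │ │         │↓│ │
│ └─┤ └─┐ ┌─────┤ │ │
│   │   │ │↓ ← ↰│↓│ │
├─┐ └─╴ │ │ ┌─┐ ╵ │ │
│ │     │ │↓│ │↑ ↲│ │
│ └─────┤ │ │ └─┬─┘ │
│       │ │↓│   │   │
│ ┌───╴ ╵ │ │ ╷ ╵ ╷ │
│ │       │↓│ │   │ │
│ └─┬───┬─┘ ├─┴─┬─┘ │
│   │   │↓ ↲│↱ ↓│↱ ↓│
│ ╷ ╵ ╷ ╵ ╶─┘ ╷ ╵ ╷ │
│ │   │  ↳ → ↑│↳ ↑│B│
└─┴───┴───────┴───┴─┘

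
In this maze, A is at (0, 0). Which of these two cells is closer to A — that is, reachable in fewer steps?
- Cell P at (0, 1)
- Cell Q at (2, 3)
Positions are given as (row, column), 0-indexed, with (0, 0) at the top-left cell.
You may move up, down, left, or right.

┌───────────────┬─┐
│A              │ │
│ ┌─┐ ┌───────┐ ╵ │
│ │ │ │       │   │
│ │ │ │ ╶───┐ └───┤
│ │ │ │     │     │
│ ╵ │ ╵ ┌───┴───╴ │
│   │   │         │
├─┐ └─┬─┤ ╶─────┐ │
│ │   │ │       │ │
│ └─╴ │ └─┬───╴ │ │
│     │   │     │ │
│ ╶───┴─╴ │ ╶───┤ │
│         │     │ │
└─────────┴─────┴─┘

Shortest path A → P at (0, 1): 1 steps
Shortest path A → Q at (2, 3): 7 steps

P is closer (1 steps vs 7 steps).

Path to P:

┌───────────────┬─┐
│A P            │ │
│ ┌─┐ ┌───────┐ ╵ │
│ │ │ │       │   │
│ │ │ │ ╶───┐ └───┤
│ │ │ │     │     │
│ ╵ │ ╵ ┌───┴───╴ │
│   │   │         │
├─┐ └─┬─┤ ╶─────┐ │
│ │   │ │       │ │
│ └─╴ │ └─┬───╴ │ │
│     │   │     │ │
│ ╶───┴─╴ │ ╶───┤ │
│         │     │ │
└─────────┴─────┴─┘

Path to Q:

┌───────────────┬─┐
│A → ↓          │ │
│ ┌─┐ ┌───────┐ ╵ │
│ │ │↓│       │   │
│ │ │ │ ╶───┐ └───┤
│ │ │↓│Q    │     │
│ ╵ │ ╵ ┌───┴───╴ │
│   │↳ ↑│         │
├─┐ └─┬─┤ ╶─────┐ │
│ │   │ │       │ │
│ └─╴ │ └─┬───╴ │ │
│     │   │     │ │
│ ╶───┴─╴ │ ╶───┤ │
│         │     │ │
└─────────┴─────┴─┘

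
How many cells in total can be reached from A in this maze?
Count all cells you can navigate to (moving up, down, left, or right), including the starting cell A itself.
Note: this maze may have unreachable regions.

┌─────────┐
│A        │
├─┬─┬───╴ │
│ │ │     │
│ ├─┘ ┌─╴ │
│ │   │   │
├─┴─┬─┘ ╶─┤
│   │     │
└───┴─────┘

Using BFS/flood-fill to find all reachable cells from A:
Maze size: 4 × 5 = 20 total cells
5 cell(s) are walled off and cannot be reached from A.
Reachable cells: 15

Reachable region (· marks reachable cells):

┌─────────┐
│A · · · ·│
├─┬─┬───╴ │
│ │ │· · ·│
│ ├─┘ ┌─╴ │
│ │· ·│· ·│
├─┴─┬─┘ ╶─┤
│   │· · ·│
└───┴─────┘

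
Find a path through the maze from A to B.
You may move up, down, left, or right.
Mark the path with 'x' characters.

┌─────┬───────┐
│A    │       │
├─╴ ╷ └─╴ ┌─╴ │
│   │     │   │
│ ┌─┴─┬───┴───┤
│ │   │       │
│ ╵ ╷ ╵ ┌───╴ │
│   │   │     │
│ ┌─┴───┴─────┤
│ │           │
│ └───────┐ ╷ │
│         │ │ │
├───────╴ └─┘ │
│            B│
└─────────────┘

Finding the shortest path through the maze:
Path length: 14 steps
Directions: right → down → left → down → down → down → down → right → right → right → right → down → right → right

Solution:

┌─────┬───────┐
│A x  │       │
├─╴ ╷ └─╴ ┌─╴ │
│x x│     │   │
│ ┌─┴─┬───┴───┤
│x│   │       │
│ ╵ ╷ ╵ ┌───╴ │
│x  │   │     │
│ ┌─┴───┴─────┤
│x│           │
│ └───────┐ ╷ │
│x x x x x│ │ │
├───────╴ └─┘ │
│        x x B│
└─────────────┘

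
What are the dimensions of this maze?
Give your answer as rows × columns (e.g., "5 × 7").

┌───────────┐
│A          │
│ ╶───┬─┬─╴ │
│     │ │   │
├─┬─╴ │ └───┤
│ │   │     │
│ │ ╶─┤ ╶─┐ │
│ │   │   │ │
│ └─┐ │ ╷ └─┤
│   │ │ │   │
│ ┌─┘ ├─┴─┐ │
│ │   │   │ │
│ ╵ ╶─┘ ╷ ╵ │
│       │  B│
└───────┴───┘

Counting the maze dimensions:
Rows (vertical): 7
Columns (horizontal): 6
Dimensions: 7 × 6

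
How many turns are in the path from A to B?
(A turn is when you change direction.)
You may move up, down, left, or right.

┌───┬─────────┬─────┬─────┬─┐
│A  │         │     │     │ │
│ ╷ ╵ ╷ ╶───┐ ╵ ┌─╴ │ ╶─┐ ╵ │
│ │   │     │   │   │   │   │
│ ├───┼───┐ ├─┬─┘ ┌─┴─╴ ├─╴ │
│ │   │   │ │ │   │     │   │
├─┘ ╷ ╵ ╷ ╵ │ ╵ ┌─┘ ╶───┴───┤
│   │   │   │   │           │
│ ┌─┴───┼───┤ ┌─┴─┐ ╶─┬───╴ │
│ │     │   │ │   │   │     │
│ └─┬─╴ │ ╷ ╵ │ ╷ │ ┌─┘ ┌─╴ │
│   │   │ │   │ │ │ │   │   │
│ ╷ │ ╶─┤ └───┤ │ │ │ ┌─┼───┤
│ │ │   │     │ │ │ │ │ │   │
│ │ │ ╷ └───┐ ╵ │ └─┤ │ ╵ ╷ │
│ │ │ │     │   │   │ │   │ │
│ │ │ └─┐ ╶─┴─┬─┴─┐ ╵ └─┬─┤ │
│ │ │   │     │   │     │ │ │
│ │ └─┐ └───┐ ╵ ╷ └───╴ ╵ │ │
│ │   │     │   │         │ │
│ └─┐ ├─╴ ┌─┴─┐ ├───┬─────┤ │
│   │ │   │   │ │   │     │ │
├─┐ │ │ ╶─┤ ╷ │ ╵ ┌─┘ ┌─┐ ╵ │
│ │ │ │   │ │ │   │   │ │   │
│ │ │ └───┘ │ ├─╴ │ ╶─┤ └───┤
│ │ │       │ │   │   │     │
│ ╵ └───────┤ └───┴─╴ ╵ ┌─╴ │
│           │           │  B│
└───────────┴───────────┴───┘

Directions: right, down, right, up, right, down, right, right, down, down, left, up, left, down, left, up, left, down, left, down, down, right, down, down, down, down, right, down, down, down, right, right, right, up, up, right, down, down, down, right, right, right, right, right, up, right, right, down
Number of turns: 29

Solution:

┌───┬─────────┬─────┬─────┬─┐
│A ↓│↱ ↓      │     │     │ │
│ ╷ ╵ ╷ ╶───┐ ╵ ┌─╴ │ ╶─┐ ╵ │
│ │↳ ↑│↳ → ↓│   │   │   │   │
│ ├───┼───┐ ├─┬─┘ ┌─┴─╴ ├─╴ │
│ │↓ ↰│↓ ↰│↓│ │   │     │   │
├─┘ ╷ ╵ ╷ ╵ │ ╵ ┌─┘ ╶───┴───┤
│↓ ↲│↑ ↲│↑ ↲│   │           │
│ ┌─┴───┼───┤ ┌─┴─┐ ╶─┬───╴ │
│↓│     │   │ │   │   │     │
│ └─┬─╴ │ ╷ ╵ │ ╷ │ ┌─┘ ┌─╴ │
│↳ ↓│   │ │   │ │ │ │   │   │
│ ╷ │ ╶─┤ └───┤ │ │ │ ┌─┼───┤
│ │↓│   │     │ │ │ │ │ │   │
│ │ │ ╷ └───┐ ╵ │ └─┤ │ ╵ ╷ │
│ │↓│ │     │   │   │ │   │ │
│ │ │ └─┐ ╶─┴─┬─┴─┐ ╵ └─┬─┤ │
│ │↓│   │     │   │     │ │ │
│ │ └─┐ └───┐ ╵ ╷ └───╴ ╵ │ │
│ │↳ ↓│     │   │         │ │
│ └─┐ ├─╴ ┌─┴─┐ ├───┬─────┤ │
│   │↓│   │↱ ↓│ │   │     │ │
├─┐ │ │ ╶─┤ ╷ │ ╵ ┌─┘ ┌─┐ ╵ │
│ │ │↓│   │↑│↓│   │   │ │   │
│ │ │ └───┘ │ ├─╴ │ ╶─┤ └───┤
│ │ │↳ → → ↑│↓│   │   │↱ → ↓│
│ ╵ └───────┤ └───┴─╴ ╵ ┌─╴ │
│           │↳ → → → → ↑│  B│
└───────────┴───────────┴───┘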